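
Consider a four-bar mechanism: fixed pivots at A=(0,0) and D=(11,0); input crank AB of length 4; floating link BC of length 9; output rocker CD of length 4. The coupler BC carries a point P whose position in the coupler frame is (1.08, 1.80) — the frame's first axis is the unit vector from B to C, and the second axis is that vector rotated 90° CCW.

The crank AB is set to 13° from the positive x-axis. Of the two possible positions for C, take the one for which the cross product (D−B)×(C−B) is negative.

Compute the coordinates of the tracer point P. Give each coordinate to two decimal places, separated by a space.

A=(0,0), D=(11.00,0)
B = A + 4.00·(cos13°, sin13°) = (3.8975, 0.8998)
|BD| = 7.1593
circle(B,9.00) ∩ circle(D,4.00): a=8.1192, h=3.8831
  candidates: C₊=(12.4403,3.7317) cross=27.800; C₋=(11.4643,-3.9730) cross=-27.800
  mode - wants cross < 0 → take C=(11.4643,-3.9730) (cross=-27.800)
ex = (C−B)/|BC| = (0.8408,-0.5414); ey = (0.5414,0.8408)
P = B + 1.08·ex + 1.80·ey = (5.7800,1.8284)

5.78 1.83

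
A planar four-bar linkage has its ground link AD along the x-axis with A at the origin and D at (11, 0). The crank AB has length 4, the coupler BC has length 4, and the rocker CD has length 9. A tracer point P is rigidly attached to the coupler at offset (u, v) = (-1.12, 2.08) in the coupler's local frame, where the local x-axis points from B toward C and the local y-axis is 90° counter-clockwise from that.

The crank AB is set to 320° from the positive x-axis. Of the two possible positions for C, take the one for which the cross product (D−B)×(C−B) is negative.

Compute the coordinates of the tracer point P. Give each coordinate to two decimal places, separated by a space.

A=(0,0), D=(11.00,0)
B = A + 4.00·(cos320°, sin320°) = (3.0642, -2.5712)
|BD| = 8.3419
circle(B,4.00) ∩ circle(D,9.00): a=0.2750, h=3.9905
  candidates: C₊=(2.0958,1.3099) cross=33.289; C₋=(4.5558,-6.2826) cross=-33.289
  mode - wants cross < 0 → take C=(4.5558,-6.2826) (cross=-33.289)
ex = (C−B)/|BC| = (0.3729,-0.9279); ey = (0.9279,0.3729)
P = B + -1.12·ex + 2.08·ey = (4.5765,-0.7563)

4.58 -0.76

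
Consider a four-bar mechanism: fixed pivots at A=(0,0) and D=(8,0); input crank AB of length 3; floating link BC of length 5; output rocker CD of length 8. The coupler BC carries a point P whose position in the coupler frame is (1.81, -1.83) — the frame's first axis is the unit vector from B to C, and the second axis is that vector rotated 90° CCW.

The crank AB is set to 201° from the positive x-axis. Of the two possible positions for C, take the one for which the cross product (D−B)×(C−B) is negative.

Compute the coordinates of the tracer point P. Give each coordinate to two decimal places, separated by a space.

A=(0,0), D=(8.00,0)
B = A + 3.00·(cos201°, sin201°) = (-2.8007, -1.0751)
|BD| = 10.8541
circle(B,5.00) ∩ circle(D,8.00): a=3.6305, h=3.4379
  candidates: C₊=(0.4714,2.7055) cross=37.316; C₋=(1.1524,-4.1365) cross=-37.316
  mode - wants cross < 0 → take C=(1.1524,-4.1365) (cross=-37.316)
ex = (C−B)/|BC| = (0.7906,-0.6123); ey = (0.6123,0.7906)
P = B + 1.81·ex + -1.83·ey = (-2.4902,-3.6302)

-2.49 -3.63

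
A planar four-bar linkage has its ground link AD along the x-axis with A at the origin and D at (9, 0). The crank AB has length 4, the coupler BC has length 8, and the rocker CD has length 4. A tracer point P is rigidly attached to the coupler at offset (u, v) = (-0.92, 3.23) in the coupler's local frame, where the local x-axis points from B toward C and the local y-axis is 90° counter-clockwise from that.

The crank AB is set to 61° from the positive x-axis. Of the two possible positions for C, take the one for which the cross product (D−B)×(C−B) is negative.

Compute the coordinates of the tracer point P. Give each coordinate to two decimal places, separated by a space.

4.08 6.09

A=(0,0), D=(9.00,0)
B = A + 4.00·(cos61°, sin61°) = (1.9392, 3.4985)
|BD| = 7.8800
circle(B,8.00) ∩ circle(D,4.00): a=6.9857, h=3.8988
  candidates: C₊=(9.9296,3.8905) cross=30.722; C₋=(6.4678,-3.0964) cross=-30.722
  mode - wants cross < 0 → take C=(6.4678,-3.0964) (cross=-30.722)
ex = (C−B)/|BC| = (0.5661,-0.8244); ey = (0.8244,0.5661)
P = B + -0.92·ex + 3.23·ey = (4.0811,6.0853)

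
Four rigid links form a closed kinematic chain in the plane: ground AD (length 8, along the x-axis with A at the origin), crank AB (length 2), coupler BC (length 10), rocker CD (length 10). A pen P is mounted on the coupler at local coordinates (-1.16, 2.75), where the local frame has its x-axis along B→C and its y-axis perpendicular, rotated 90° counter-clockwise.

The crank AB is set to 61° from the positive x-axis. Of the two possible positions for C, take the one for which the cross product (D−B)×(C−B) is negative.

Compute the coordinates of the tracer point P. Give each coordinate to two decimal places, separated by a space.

A=(0,0), D=(8.00,0)
B = A + 2.00·(cos61°, sin61°) = (0.9696, 1.7492)
|BD| = 7.2447
circle(B,10.00) ∩ circle(D,10.00): a=3.6224, h=9.3209
  candidates: C₊=(6.7353,9.9197) cross=67.527; C₋=(2.2343,-8.1705) cross=-67.527
  mode - wants cross < 0 → take C=(2.2343,-8.1705) (cross=-67.527)
ex = (C−B)/|BC| = (0.1265,-0.9920); ey = (0.9920,0.1265)
P = B + -1.16·ex + 2.75·ey = (3.5508,3.2477)

3.55 3.25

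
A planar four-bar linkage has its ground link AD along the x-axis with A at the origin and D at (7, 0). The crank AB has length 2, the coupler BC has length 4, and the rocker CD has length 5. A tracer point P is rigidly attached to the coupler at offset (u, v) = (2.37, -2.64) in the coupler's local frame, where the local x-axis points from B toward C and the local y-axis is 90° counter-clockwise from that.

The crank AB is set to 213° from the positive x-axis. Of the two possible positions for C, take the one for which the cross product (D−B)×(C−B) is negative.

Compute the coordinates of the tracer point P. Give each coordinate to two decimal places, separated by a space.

A=(0,0), D=(7.00,0)
B = A + 2.00·(cos213°, sin213°) = (-1.6773, -1.0893)
|BD| = 8.7454
circle(B,4.00) ∩ circle(D,5.00): a=3.8582, h=1.0557
  candidates: C₊=(2.0193,0.4388) cross=9.233; C₋=(2.2823,-1.6562) cross=-9.233
  mode - wants cross < 0 → take C=(2.2823,-1.6562) (cross=-9.233)
ex = (C−B)/|BC| = (0.9899,-0.1417); ey = (0.1417,0.9899)
P = B + 2.37·ex + -2.64·ey = (0.2945,-4.0385)

0.29 -4.04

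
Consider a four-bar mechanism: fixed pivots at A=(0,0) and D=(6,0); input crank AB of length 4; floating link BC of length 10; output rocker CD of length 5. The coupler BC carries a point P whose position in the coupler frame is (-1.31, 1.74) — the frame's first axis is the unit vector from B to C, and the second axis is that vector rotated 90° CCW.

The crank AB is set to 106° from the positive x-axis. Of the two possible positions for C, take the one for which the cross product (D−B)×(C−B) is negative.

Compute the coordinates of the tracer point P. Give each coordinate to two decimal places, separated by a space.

A=(0,0), D=(6.00,0)
B = A + 4.00·(cos106°, sin106°) = (-1.1025, 3.8450)
|BD| = 8.0765
circle(B,10.00) ∩ circle(D,5.00): a=8.6813, h=4.9633
  candidates: C₊=(8.8948,4.0768) cross=40.086; C₋=(4.1690,-4.6527) cross=-40.086
  mode - wants cross < 0 → take C=(4.1690,-4.6527) (cross=-40.086)
ex = (C−B)/|BC| = (0.5272,-0.8498); ey = (0.8498,0.5272)
P = B + -1.31·ex + 1.74·ey = (-0.3145,5.8755)

-0.31 5.88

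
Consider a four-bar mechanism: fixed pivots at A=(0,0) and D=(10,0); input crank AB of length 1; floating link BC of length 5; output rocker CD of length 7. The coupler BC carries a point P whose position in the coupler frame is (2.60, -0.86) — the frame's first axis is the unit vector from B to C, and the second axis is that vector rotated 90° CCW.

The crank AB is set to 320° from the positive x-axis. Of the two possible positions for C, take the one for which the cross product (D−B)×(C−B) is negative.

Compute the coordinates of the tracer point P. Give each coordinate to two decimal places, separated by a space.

2.03 -3.07

A=(0,0), D=(10.00,0)
B = A + 1.00·(cos320°, sin320°) = (0.7660, -0.6428)
|BD| = 9.2563
circle(B,5.00) ∩ circle(D,7.00): a=3.3317, h=3.7282
  candidates: C₊=(3.8308,3.3078) cross=34.509; C₋=(4.3486,-4.1306) cross=-34.509
  mode - wants cross < 0 → take C=(4.3486,-4.1306) (cross=-34.509)
ex = (C−B)/|BC| = (0.7165,-0.6976); ey = (0.6976,0.7165)
P = B + 2.60·ex + -0.86·ey = (2.0291,-3.0727)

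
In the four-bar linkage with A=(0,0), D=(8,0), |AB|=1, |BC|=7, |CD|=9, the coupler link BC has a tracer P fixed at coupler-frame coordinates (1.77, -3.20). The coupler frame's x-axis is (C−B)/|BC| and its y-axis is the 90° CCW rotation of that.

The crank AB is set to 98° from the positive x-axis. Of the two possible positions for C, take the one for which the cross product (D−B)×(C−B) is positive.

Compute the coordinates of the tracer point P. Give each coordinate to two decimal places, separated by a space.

3.51 1.25

A=(0,0), D=(8.00,0)
B = A + 1.00·(cos98°, sin98°) = (-0.1392, 0.9903)
|BD| = 8.1992
circle(B,7.00) ∩ circle(D,9.00): a=2.1482, h=6.6622
  candidates: C₊=(2.7979,7.3443) cross=54.625; C₋=(1.1886,-5.8826) cross=-54.625
  mode + wants cross > 0 → take C=(2.7979,7.3443) (cross=54.625)
ex = (C−B)/|BC| = (0.4196,0.9077); ey = (-0.9077,0.4196)
P = B + 1.77·ex + -3.20·ey = (3.5082,1.2543)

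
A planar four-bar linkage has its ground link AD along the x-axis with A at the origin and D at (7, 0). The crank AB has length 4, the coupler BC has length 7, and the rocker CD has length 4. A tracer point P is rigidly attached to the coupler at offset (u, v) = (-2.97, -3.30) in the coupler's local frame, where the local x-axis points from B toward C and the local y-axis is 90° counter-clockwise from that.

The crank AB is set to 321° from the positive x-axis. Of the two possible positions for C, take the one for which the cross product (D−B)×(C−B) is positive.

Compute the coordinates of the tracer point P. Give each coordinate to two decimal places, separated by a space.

A=(0,0), D=(7.00,0)
B = A + 4.00·(cos321°, sin321°) = (3.1086, -2.5173)
|BD| = 4.6346
circle(B,7.00) ∩ circle(D,4.00): a=5.8775, h=3.8020
  candidates: C₊=(5.9785,3.8674) cross=17.621; C₋=(10.1086,-2.5173) cross=-17.621
  mode + wants cross > 0 → take C=(5.9785,3.8674) (cross=17.621)
ex = (C−B)/|BC| = (0.4100,0.9121); ey = (-0.9121,0.4100)
P = B + -2.97·ex + -3.30·ey = (4.9008,-6.5791)

4.90 -6.58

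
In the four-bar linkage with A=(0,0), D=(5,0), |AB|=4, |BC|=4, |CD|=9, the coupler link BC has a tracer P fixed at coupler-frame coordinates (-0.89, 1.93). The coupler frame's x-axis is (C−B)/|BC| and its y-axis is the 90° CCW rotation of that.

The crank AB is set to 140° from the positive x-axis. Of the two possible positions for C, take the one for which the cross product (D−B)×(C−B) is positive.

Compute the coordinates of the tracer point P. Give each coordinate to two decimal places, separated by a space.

-5.19 2.52

A=(0,0), D=(5.00,0)
B = A + 4.00·(cos140°, sin140°) = (-3.0642, 2.5712)
|BD| = 8.4641
circle(B,4.00) ∩ circle(D,9.00): a=0.3923, h=3.9807
  candidates: C₊=(-1.4812,6.2446) cross=33.693; C₋=(-3.8996,-1.3406) cross=-33.693
  mode + wants cross > 0 → take C=(-1.4812,6.2446) (cross=33.693)
ex = (C−B)/|BC| = (0.3958,0.9184); ey = (-0.9184,0.3958)
P = B + -0.89·ex + 1.93·ey = (-5.1888,2.5176)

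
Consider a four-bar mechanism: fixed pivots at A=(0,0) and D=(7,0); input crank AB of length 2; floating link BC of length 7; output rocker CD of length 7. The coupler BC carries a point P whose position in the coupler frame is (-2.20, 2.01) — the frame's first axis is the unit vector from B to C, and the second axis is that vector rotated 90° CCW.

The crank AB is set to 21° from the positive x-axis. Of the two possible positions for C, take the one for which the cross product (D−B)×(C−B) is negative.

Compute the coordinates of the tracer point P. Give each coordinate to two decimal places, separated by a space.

A=(0,0), D=(7.00,0)
B = A + 2.00·(cos21°, sin21°) = (1.8672, 0.7167)
|BD| = 5.1826
circle(B,7.00) ∩ circle(D,7.00): a=2.5913, h=6.5027
  candidates: C₊=(5.3329,6.7986) cross=33.701; C₋=(3.5343,-6.0818) cross=-33.701
  mode - wants cross < 0 → take C=(3.5343,-6.0818) (cross=-33.701)
ex = (C−B)/|BC| = (0.2382,-0.9712); ey = (0.9712,0.2382)
P = B + -2.20·ex + 2.01·ey = (3.2954,3.3321)

3.30 3.33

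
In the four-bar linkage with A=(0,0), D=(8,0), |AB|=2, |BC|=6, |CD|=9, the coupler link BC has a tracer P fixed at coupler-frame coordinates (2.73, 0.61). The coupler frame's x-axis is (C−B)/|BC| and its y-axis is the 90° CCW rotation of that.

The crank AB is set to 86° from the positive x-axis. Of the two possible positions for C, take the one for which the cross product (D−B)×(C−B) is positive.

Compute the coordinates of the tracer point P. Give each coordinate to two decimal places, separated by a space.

0.81 4.71

A=(0,0), D=(8.00,0)
B = A + 2.00·(cos86°, sin86°) = (0.1395, 1.9951)
|BD| = 8.1097
circle(B,6.00) ∩ circle(D,9.00): a=1.2804, h=5.8618
  candidates: C₊=(2.8227,7.3617) cross=47.538; C₋=(-0.0615,-4.0015) cross=-47.538
  mode + wants cross > 0 → take C=(2.8227,7.3617) (cross=47.538)
ex = (C−B)/|BC| = (0.4472,0.8944); ey = (-0.8944,0.4472)
P = B + 2.73·ex + 0.61·ey = (0.8147,4.7097)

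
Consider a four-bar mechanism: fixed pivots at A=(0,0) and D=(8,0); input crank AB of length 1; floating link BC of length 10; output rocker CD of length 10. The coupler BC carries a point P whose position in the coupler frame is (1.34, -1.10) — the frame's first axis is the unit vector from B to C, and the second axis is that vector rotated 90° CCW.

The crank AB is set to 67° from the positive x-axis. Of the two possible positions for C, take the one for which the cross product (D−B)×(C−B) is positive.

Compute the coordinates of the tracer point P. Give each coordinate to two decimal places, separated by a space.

2.01 1.55

A=(0,0), D=(8.00,0)
B = A + 1.00·(cos67°, sin67°) = (0.3907, 0.9205)
|BD| = 7.6647
circle(B,10.00) ∩ circle(D,10.00): a=3.8324, h=9.2365
  candidates: C₊=(5.3046,9.6299) cross=70.795; C₋=(3.0861,-8.7094) cross=-70.795
  mode + wants cross > 0 → take C=(5.3046,9.6299) (cross=70.795)
ex = (C−B)/|BC| = (0.4914,0.8709); ey = (-0.8709,0.4914)
P = B + 1.34·ex + -1.10·ey = (2.0072,1.5470)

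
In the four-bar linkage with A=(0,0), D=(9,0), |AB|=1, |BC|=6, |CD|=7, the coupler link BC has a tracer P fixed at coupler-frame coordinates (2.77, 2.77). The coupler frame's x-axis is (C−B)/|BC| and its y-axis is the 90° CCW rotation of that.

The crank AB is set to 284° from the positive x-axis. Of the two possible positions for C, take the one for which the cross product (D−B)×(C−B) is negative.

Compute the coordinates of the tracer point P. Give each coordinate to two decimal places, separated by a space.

A=(0,0), D=(9.00,0)
B = A + 1.00·(cos284°, sin284°) = (0.2419, -0.9703)
|BD| = 8.8117
circle(B,6.00) ∩ circle(D,7.00): a=3.6682, h=4.7481
  candidates: C₊=(3.3650,4.1529) cross=41.839; C₋=(4.4106,-5.2856) cross=-41.839
  mode - wants cross < 0 → take C=(4.4106,-5.2856) (cross=-41.839)
ex = (C−B)/|BC| = (0.6948,-0.7192); ey = (0.7192,0.6948)
P = B + 2.77·ex + 2.77·ey = (4.1587,-1.0380)

4.16 -1.04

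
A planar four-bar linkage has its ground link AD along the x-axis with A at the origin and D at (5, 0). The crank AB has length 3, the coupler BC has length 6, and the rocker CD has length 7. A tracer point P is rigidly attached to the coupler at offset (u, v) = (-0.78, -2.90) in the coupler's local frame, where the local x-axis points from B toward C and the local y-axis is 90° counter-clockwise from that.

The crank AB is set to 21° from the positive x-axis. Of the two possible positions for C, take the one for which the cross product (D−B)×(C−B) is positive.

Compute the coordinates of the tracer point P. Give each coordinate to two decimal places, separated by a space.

5.47 -0.30

A=(0,0), D=(5.00,0)
B = A + 3.00·(cos21°, sin21°) = (2.8007, 1.0751)
|BD| = 2.4480
circle(B,6.00) ∩ circle(D,7.00): a=-1.4313, h=5.8268
  candidates: C₊=(4.0739,6.9385) cross=14.264; C₋=(-1.0441,-3.5311) cross=-14.264
  mode + wants cross > 0 → take C=(4.0739,6.9385) (cross=14.264)
ex = (C−B)/|BC| = (0.2122,0.9772); ey = (-0.9772,0.2122)
P = B + -0.78·ex + -2.90·ey = (5.4692,-0.3025)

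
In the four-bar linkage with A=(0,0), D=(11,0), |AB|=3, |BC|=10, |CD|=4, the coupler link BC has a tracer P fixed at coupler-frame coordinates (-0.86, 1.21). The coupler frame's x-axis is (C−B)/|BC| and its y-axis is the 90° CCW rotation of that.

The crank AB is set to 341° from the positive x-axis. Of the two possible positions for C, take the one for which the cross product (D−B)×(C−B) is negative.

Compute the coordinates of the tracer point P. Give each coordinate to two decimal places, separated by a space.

A=(0,0), D=(11.00,0)
B = A + 3.00·(cos341°, sin341°) = (2.8366, -0.9767)
|BD| = 8.2217
circle(B,10.00) ∩ circle(D,4.00): a=9.2193, h=3.8736
  candidates: C₊=(11.5304,3.9647) cross=31.847; C₋=(12.4507,-3.7277) cross=-31.847
  mode - wants cross < 0 → take C=(12.4507,-3.7277) (cross=-31.847)
ex = (C−B)/|BC| = (0.9614,-0.2751); ey = (0.2751,0.9614)
P = B + -0.86·ex + 1.21·ey = (2.3426,0.4232)

2.34 0.42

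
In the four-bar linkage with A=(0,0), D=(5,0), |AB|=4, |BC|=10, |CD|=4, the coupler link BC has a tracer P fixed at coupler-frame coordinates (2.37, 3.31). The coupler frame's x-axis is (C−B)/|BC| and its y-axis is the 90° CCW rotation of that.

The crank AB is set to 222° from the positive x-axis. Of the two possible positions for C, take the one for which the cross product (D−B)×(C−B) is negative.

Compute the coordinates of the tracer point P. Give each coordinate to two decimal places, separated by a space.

A=(0,0), D=(5.00,0)
B = A + 4.00·(cos222°, sin222°) = (-2.9726, -2.6765)
|BD| = 8.4099
circle(B,10.00) ∩ circle(D,4.00): a=9.1991, h=3.9214
  candidates: C₊=(4.5002,3.9686) cross=32.978; C₋=(6.9962,-3.4663) cross=-32.978
  mode - wants cross < 0 → take C=(6.9962,-3.4663) (cross=-32.978)
ex = (C−B)/|BC| = (0.9969,-0.0790); ey = (0.0790,0.9969)
P = B + 2.37·ex + 3.31·ey = (-0.3486,0.4360)

-0.35 0.44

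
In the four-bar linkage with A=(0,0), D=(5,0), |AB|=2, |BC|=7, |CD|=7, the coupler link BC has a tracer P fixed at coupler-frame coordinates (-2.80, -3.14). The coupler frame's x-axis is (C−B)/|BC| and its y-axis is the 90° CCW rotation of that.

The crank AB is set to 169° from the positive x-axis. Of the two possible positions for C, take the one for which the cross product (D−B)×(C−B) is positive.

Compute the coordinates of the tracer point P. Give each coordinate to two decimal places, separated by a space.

A=(0,0), D=(5.00,0)
B = A + 2.00·(cos169°, sin169°) = (-1.9633, 0.3816)
|BD| = 6.9737
circle(B,7.00) ∩ circle(D,7.00): a=3.4869, h=6.0697
  candidates: C₊=(1.8505,6.2515) cross=42.329; C₋=(1.1862,-5.8698) cross=-42.329
  mode + wants cross > 0 → take C=(1.8505,6.2515) (cross=42.329)
ex = (C−B)/|BC| = (0.5448,0.8385); ey = (-0.8385,0.5448)
P = B + -2.80·ex + -3.14·ey = (-0.8557,-3.6771)

-0.86 -3.68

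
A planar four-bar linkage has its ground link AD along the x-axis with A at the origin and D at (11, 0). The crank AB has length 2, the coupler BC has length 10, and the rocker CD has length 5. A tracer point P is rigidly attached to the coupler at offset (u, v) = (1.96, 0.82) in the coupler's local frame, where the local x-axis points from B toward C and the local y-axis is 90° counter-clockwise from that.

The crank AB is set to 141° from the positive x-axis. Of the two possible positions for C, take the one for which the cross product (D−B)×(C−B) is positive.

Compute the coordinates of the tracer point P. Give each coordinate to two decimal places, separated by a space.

A=(0,0), D=(11.00,0)
B = A + 2.00·(cos141°, sin141°) = (-1.5543, 1.2586)
|BD| = 12.6172
circle(B,10.00) ∩ circle(D,5.00): a=9.2807, h=3.7240
  candidates: C₊=(8.0516,4.0382) cross=46.986; C₋=(7.3087,-3.3725) cross=-46.986
  mode + wants cross > 0 → take C=(8.0516,4.0382) (cross=46.986)
ex = (C−B)/|BC| = (0.9606,0.2780); ey = (-0.2780,0.9606)
P = B + 1.96·ex + 0.82·ey = (0.1005,2.5911)

0.10 2.59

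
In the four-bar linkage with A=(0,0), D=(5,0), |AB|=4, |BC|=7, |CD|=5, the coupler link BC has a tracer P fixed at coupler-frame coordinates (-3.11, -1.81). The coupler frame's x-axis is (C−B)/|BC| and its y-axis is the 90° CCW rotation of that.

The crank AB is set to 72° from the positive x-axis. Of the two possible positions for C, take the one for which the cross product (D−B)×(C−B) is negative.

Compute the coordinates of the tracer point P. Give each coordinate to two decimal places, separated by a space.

-0.54 6.94

A=(0,0), D=(5.00,0)
B = A + 4.00·(cos72°, sin72°) = (1.2361, 3.8042)
|BD| = 5.3516
circle(B,7.00) ∩ circle(D,5.00): a=4.9181, h=4.9812
  candidates: C₊=(8.2361,3.8115) cross=26.657; C₋=(1.1542,-3.1953) cross=-26.657
  mode - wants cross < 0 → take C=(1.1542,-3.1953) (cross=-26.657)
ex = (C−B)/|BC| = (-0.0117,-0.9999); ey = (0.9999,-0.0117)
P = B + -3.11·ex + -1.81·ey = (-0.5374,6.9352)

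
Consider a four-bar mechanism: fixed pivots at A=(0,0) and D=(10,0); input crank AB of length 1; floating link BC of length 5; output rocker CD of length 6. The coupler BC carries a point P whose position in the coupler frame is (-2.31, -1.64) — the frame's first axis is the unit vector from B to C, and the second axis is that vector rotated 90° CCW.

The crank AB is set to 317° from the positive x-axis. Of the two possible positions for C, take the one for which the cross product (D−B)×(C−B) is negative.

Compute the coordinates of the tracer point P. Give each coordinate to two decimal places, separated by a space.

-2.10 -0.87

A=(0,0), D=(10.00,0)
B = A + 1.00·(cos317°, sin317°) = (0.7314, -0.6820)
|BD| = 9.2937
circle(B,5.00) ∩ circle(D,6.00): a=4.0551, h=2.9252
  candidates: C₊=(4.5608,2.5328) cross=27.186; C₋=(4.9901,-3.3017) cross=-27.186
  mode - wants cross < 0 → take C=(4.9901,-3.3017) (cross=-27.186)
ex = (C−B)/|BC| = (0.8518,-0.5239); ey = (0.5239,0.8518)
P = B + -2.31·ex + -1.64·ey = (-2.0955,-0.8686)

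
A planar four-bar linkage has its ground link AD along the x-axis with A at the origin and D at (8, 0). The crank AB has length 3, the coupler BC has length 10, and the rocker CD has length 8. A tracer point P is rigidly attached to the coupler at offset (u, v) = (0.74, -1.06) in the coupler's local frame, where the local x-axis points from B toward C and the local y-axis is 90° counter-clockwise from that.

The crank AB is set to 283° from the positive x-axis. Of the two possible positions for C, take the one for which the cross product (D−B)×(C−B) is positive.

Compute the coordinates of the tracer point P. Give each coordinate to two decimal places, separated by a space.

A=(0,0), D=(8.00,0)
B = A + 3.00·(cos283°, sin283°) = (0.6749, -2.9231)
|BD| = 7.8868
circle(B,10.00) ∩ circle(D,8.00): a=6.2257, h=7.8256
  candidates: C₊=(3.5567,6.6526) cross=61.720; C₋=(9.3576,-7.8840) cross=-61.720
  mode + wants cross > 0 → take C=(3.5567,6.6526) (cross=61.720)
ex = (C−B)/|BC| = (0.2882,0.9576); ey = (-0.9576,0.2882)
P = B + 0.74·ex + -1.06·ey = (1.9031,-2.5200)

1.90 -2.52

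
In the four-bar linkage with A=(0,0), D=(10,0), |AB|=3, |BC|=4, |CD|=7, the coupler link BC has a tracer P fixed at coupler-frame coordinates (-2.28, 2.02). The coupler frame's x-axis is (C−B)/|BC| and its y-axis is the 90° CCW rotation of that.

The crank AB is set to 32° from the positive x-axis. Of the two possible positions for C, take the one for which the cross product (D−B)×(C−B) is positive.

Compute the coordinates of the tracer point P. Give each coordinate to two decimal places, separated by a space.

A=(0,0), D=(10.00,0)
B = A + 3.00·(cos32°, sin32°) = (2.5441, 1.5898)
|BD| = 7.6235
circle(B,4.00) ∩ circle(D,7.00): a=1.6474, h=3.6450
  candidates: C₊=(4.9154,4.8111) cross=27.788; C₋=(3.3952,-2.3187) cross=-27.788
  mode + wants cross > 0 → take C=(4.9154,4.8111) (cross=27.788)
ex = (C−B)/|BC| = (0.5928,0.8053); ey = (-0.8053,0.5928)
P = B + -2.28·ex + 2.02·ey = (-0.4343,0.9511)

-0.43 0.95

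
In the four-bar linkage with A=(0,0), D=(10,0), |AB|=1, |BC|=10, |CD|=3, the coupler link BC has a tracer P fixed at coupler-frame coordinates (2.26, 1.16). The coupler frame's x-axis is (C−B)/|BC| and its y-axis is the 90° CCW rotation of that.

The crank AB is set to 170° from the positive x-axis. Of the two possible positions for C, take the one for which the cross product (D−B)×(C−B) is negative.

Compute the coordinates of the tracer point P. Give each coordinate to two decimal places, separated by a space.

A=(0,0), D=(10.00,0)
B = A + 1.00·(cos170°, sin170°) = (-0.9848, 0.1736)
|BD| = 10.9862
circle(B,10.00) ∩ circle(D,3.00): a=9.6347, h=2.6783
  candidates: C₊=(8.6910,2.6993) cross=29.424; C₋=(8.6063,-2.6566) cross=-29.424
  mode - wants cross < 0 → take C=(8.6063,-2.6566) (cross=-29.424)
ex = (C−B)/|BC| = (0.9591,-0.2830); ey = (0.2830,0.9591)
P = B + 2.26·ex + 1.16·ey = (1.5111,0.6466)

1.51 0.65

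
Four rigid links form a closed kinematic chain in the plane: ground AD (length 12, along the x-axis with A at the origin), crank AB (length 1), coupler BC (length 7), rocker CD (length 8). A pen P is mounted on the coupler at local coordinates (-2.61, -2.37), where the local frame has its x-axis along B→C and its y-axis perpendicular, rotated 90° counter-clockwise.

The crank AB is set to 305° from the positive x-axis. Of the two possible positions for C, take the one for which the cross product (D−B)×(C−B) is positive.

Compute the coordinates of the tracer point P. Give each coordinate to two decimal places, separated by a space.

0.57 -4.34

A=(0,0), D=(12.00,0)
B = A + 1.00·(cos305°, sin305°) = (0.5736, -0.8192)
|BD| = 11.4557
circle(B,7.00) ∩ circle(D,8.00): a=5.0732, h=4.8232
  candidates: C₊=(5.2889,4.3544) cross=55.253; C₋=(5.9787,-5.2672) cross=-55.253
  mode + wants cross > 0 → take C=(5.2889,4.3544) (cross=55.253)
ex = (C−B)/|BC| = (0.6736,0.7391); ey = (-0.7391,0.6736)
P = B + -2.61·ex + -2.37·ey = (0.5671,-4.3446)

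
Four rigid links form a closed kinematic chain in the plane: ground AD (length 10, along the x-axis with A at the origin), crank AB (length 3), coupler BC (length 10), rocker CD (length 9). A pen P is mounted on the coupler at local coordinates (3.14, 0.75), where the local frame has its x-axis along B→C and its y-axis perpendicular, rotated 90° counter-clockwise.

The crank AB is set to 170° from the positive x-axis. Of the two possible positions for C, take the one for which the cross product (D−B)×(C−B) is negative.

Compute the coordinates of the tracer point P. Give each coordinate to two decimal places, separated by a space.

-0.24 -1.22

A=(0,0), D=(10.00,0)
B = A + 3.00·(cos170°, sin170°) = (-2.9544, 0.5209)
|BD| = 12.9649
circle(B,10.00) ∩ circle(D,9.00): a=7.2152, h=6.9239
  candidates: C₊=(4.5332,7.1494) cross=89.768; C₋=(3.9767,-6.6873) cross=-89.768
  mode - wants cross < 0 → take C=(3.9767,-6.6873) (cross=-89.768)
ex = (C−B)/|BC| = (0.6931,-0.7208); ey = (0.7208,0.6931)
P = B + 3.14·ex + 0.75·ey = (-0.2374,-1.2226)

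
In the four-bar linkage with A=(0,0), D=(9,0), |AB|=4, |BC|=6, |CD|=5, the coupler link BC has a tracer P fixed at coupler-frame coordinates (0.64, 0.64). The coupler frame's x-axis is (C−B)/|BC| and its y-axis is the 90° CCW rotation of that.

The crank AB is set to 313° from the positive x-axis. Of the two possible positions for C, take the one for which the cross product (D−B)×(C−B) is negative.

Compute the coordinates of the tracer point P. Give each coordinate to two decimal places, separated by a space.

3.55 -2.54

A=(0,0), D=(9.00,0)
B = A + 4.00·(cos313°, sin313°) = (2.7280, -2.9254)
|BD| = 6.9207
circle(B,6.00) ∩ circle(D,5.00): a=4.2551, h=4.2302
  candidates: C₊=(4.7961,2.7069) cross=29.276; C₋=(8.3723,-4.9604) cross=-29.276
  mode - wants cross < 0 → take C=(8.3723,-4.9604) (cross=-29.276)
ex = (C−B)/|BC| = (0.9407,-0.3392); ey = (0.3392,0.9407)
P = B + 0.64·ex + 0.64·ey = (3.5471,-2.5404)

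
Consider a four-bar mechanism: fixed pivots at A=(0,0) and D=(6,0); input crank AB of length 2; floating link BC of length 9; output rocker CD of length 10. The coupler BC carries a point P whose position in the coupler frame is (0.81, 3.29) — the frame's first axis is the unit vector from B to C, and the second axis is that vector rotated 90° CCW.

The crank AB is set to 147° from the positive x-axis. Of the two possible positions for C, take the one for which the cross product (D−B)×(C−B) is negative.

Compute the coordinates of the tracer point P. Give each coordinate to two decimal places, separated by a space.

1.70 0.81

A=(0,0), D=(6.00,0)
B = A + 2.00·(cos147°, sin147°) = (-1.6773, 1.0893)
|BD| = 7.7542
circle(B,9.00) ∩ circle(D,10.00): a=2.6520, h=8.6004
  candidates: C₊=(2.1565,9.2319) cross=66.690; C₋=(-0.2598,-7.7984) cross=-66.690
  mode - wants cross < 0 → take C=(-0.2598,-7.7984) (cross=-66.690)
ex = (C−B)/|BC| = (0.1575,-0.9875); ey = (0.9875,0.1575)
P = B + 0.81·ex + 3.29·ey = (1.6992,0.8076)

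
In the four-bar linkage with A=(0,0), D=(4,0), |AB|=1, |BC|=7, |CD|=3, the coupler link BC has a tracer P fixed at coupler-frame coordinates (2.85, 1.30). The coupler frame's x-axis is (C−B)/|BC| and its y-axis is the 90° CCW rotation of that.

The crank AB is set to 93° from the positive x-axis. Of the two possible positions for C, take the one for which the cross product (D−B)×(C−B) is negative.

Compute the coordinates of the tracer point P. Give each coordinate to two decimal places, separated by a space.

3.08 1.00

A=(0,0), D=(4.00,0)
B = A + 1.00·(cos93°, sin93°) = (-0.0523, 0.9986)
|BD| = 4.1736
circle(B,7.00) ∩ circle(D,3.00): a=6.8788, h=1.2967
  candidates: C₊=(6.9370,0.6118) cross=5.412; C₋=(6.3164,-1.9064) cross=-5.412
  mode - wants cross < 0 → take C=(6.3164,-1.9064) (cross=-5.412)
ex = (C−B)/|BC| = (0.9098,-0.4150); ey = (0.4150,0.9098)
P = B + 2.85·ex + 1.30·ey = (3.0802,0.9987)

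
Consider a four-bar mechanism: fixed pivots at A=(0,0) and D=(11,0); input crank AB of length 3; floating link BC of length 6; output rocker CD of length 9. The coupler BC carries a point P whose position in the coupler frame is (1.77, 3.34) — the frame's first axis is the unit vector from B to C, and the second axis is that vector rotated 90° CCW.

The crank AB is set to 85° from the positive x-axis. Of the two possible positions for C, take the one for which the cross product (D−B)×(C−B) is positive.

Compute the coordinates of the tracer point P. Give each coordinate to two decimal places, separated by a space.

A=(0,0), D=(11.00,0)
B = A + 3.00·(cos85°, sin85°) = (0.2615, 2.9886)
|BD| = 11.1466
circle(B,6.00) ∩ circle(D,9.00): a=3.5548, h=4.8336
  candidates: C₊=(4.9821,6.6921) cross=53.878; C₋=(2.3901,-2.6211) cross=-53.878
  mode + wants cross > 0 → take C=(4.9821,6.6921) (cross=53.878)
ex = (C−B)/|BC| = (0.7868,0.6173); ey = (-0.6173,0.7868)
P = B + 1.77·ex + 3.34·ey = (-0.4076,6.7089)

-0.41 6.71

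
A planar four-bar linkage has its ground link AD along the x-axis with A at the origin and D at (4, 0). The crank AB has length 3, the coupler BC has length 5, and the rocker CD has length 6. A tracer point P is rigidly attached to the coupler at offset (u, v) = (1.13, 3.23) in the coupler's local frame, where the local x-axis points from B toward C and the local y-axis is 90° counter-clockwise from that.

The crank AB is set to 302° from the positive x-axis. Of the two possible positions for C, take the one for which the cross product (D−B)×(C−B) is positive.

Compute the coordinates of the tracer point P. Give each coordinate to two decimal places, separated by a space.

-1.51 -4.00

A=(0,0), D=(4.00,0)
B = A + 3.00·(cos302°, sin302°) = (1.5898, -2.5441)
|BD| = 3.5046
circle(B,5.00) ∩ circle(D,6.00): a=0.1829, h=4.9967
  candidates: C₊=(-1.9118,1.0251) cross=17.511; C₋=(5.3429,-5.8478) cross=-17.511
  mode + wants cross > 0 → take C=(-1.9118,1.0251) (cross=17.511)
ex = (C−B)/|BC| = (-0.7003,0.7138); ey = (-0.7138,-0.7003)
P = B + 1.13·ex + 3.23·ey = (-1.5073,-3.9995)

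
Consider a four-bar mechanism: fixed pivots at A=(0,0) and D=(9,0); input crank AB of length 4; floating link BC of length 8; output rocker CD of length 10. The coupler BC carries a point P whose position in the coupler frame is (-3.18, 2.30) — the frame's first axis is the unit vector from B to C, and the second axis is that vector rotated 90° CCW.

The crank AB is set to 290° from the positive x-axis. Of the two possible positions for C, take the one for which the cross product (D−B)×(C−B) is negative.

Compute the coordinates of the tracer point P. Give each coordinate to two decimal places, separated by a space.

0.97 0.15

A=(0,0), D=(9.00,0)
B = A + 4.00·(cos290°, sin290°) = (1.3681, -3.7588)
|BD| = 8.5073
circle(B,8.00) ∩ circle(D,10.00): a=2.1378, h=7.7091
  candidates: C₊=(-0.1201,4.1016) cross=65.583; C₋=(6.6920,-9.7300) cross=-65.583
  mode - wants cross < 0 → take C=(6.6920,-9.7300) (cross=-65.583)
ex = (C−B)/|BC| = (0.6655,-0.7464); ey = (0.7464,0.6655)
P = B + -3.18·ex + 2.30·ey = (0.9686,0.1454)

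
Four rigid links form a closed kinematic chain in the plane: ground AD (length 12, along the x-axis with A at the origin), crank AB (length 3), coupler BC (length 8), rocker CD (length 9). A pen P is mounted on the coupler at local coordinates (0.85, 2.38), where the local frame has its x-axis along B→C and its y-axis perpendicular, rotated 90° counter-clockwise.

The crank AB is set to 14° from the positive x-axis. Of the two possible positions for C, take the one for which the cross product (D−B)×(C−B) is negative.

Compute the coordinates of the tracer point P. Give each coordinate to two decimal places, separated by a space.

5.44 0.85

A=(0,0), D=(12.00,0)
B = A + 3.00·(cos14°, sin14°) = (2.9109, 0.7258)
|BD| = 9.1180
circle(B,8.00) ∩ circle(D,9.00): a=3.6268, h=7.1307
  candidates: C₊=(7.0938,7.5451) cross=65.018; C₋=(5.9586,-6.6709) cross=-65.018
  mode - wants cross < 0 → take C=(5.9586,-6.6709) (cross=-65.018)
ex = (C−B)/|BC| = (0.3810,-0.9246); ey = (0.9246,0.3810)
P = B + 0.85·ex + 2.38·ey = (5.4352,0.8466)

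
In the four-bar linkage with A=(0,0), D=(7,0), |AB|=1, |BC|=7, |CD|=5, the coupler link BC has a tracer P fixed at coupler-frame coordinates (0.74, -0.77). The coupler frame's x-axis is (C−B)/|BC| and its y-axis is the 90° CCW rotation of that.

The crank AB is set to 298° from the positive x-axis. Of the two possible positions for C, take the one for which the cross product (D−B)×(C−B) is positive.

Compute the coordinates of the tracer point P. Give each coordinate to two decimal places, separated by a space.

A=(0,0), D=(7.00,0)
B = A + 1.00·(cos298°, sin298°) = (0.4695, -0.8829)
|BD| = 6.5899
circle(B,7.00) ∩ circle(D,5.00): a=5.1159, h=4.7778
  candidates: C₊=(4.8991,4.5372) cross=31.485; C₋=(6.1794,-4.9322) cross=-31.485
  mode + wants cross > 0 → take C=(4.8991,4.5372) (cross=31.485)
ex = (C−B)/|BC| = (0.6328,0.7743); ey = (-0.7743,0.6328)
P = B + 0.74·ex + -0.77·ey = (1.5340,-0.7972)

1.53 -0.80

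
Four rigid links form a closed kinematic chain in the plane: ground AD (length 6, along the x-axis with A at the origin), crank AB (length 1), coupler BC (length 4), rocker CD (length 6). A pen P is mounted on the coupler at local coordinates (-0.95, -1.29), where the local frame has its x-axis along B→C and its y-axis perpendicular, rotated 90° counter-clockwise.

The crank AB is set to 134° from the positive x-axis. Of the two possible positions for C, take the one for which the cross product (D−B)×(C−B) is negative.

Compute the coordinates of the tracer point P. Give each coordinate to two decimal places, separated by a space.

A=(0,0), D=(6.00,0)
B = A + 1.00·(cos134°, sin134°) = (-0.6947, 0.7193)
|BD| = 6.7332
circle(B,4.00) ∩ circle(D,6.00): a=1.8814, h=3.5299
  candidates: C₊=(1.5531,4.0280) cross=23.768; C₋=(0.7989,-2.9914) cross=-23.768
  mode - wants cross < 0 → take C=(0.7989,-2.9914) (cross=-23.768)
ex = (C−B)/|BC| = (0.3734,-0.9277); ey = (0.9277,0.3734)
P = B + -0.95·ex + -1.29·ey = (-2.2461,1.1190)

-2.25 1.12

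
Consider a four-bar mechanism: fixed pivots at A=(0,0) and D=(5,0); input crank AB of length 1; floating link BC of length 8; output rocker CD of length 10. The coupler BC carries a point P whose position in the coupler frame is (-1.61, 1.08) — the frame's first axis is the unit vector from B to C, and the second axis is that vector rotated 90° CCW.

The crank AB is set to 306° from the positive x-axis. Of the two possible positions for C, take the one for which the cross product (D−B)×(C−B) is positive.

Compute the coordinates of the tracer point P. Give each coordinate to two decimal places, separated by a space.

0.23 -2.71

A=(0,0), D=(5.00,0)
B = A + 1.00·(cos306°, sin306°) = (0.5878, -0.8090)
|BD| = 4.4858
circle(B,8.00) ∩ circle(D,10.00): a=-1.7698, h=7.8018
  candidates: C₊=(-2.5601,6.5456) cross=34.997; C₋=(0.2541,-8.8021) cross=-34.997
  mode + wants cross > 0 → take C=(-2.5601,6.5456) (cross=34.997)
ex = (C−B)/|BC| = (-0.3935,0.9193); ey = (-0.9193,-0.3935)
P = B + -1.61·ex + 1.08·ey = (0.2284,-2.7141)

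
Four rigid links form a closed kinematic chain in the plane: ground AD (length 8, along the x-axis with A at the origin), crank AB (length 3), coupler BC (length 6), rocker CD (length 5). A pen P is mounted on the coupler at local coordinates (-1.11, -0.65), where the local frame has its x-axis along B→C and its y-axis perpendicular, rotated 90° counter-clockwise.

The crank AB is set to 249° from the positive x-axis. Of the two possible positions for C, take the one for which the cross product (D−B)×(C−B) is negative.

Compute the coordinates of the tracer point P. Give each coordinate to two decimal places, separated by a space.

-2.28 -3.24

A=(0,0), D=(8.00,0)
B = A + 3.00·(cos249°, sin249°) = (-1.0751, -2.8007)
|BD| = 9.4975
circle(B,6.00) ∩ circle(D,5.00): a=5.3278, h=2.7594
  candidates: C₊=(3.2021,1.4071) cross=26.207; C₋=(4.8295,-3.8663) cross=-26.207
  mode - wants cross < 0 → take C=(4.8295,-3.8663) (cross=-26.207)
ex = (C−B)/|BC| = (0.9841,-0.1776); ey = (0.1776,0.9841)
P = B + -1.11·ex + -0.65·ey = (-2.2829,-3.2433)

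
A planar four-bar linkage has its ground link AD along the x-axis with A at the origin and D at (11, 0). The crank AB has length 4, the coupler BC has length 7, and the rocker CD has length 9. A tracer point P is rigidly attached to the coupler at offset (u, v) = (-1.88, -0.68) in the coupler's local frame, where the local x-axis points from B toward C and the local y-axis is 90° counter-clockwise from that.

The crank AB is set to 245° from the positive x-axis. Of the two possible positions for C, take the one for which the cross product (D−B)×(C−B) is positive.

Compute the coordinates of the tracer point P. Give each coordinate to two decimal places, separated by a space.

-2.19 -5.56

A=(0,0), D=(11.00,0)
B = A + 4.00·(cos245°, sin245°) = (-1.6905, -3.6252)
|BD| = 13.1981
circle(B,7.00) ∩ circle(D,9.00): a=5.3868, h=4.4702
  candidates: C₊=(2.2612,2.1527) cross=58.998; C₋=(4.7170,-6.4439) cross=-58.998
  mode + wants cross > 0 → take C=(2.2612,2.1527) (cross=58.998)
ex = (C−B)/|BC| = (0.5645,0.8254); ey = (-0.8254,0.5645)
P = B + -1.88·ex + -0.68·ey = (-2.1905,-5.5609)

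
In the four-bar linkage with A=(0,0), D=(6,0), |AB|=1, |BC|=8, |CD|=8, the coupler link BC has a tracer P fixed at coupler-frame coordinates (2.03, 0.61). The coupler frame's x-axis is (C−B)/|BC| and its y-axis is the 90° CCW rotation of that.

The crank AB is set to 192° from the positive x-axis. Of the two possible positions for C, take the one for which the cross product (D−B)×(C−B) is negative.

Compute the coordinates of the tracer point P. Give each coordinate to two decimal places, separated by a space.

0.50 -1.72

A=(0,0), D=(6.00,0)
B = A + 1.00·(cos192°, sin192°) = (-0.9781, -0.2079)
|BD| = 6.9812
circle(B,8.00) ∩ circle(D,8.00): a=3.4906, h=7.1983
  candidates: C₊=(2.2966,7.0912) cross=50.253; C₋=(2.7253,-7.2991) cross=-50.253
  mode - wants cross < 0 → take C=(2.7253,-7.2991) (cross=-50.253)
ex = (C−B)/|BC| = (0.4629,-0.8864); ey = (0.8864,0.4629)
P = B + 2.03·ex + 0.61·ey = (0.5023,-1.7249)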